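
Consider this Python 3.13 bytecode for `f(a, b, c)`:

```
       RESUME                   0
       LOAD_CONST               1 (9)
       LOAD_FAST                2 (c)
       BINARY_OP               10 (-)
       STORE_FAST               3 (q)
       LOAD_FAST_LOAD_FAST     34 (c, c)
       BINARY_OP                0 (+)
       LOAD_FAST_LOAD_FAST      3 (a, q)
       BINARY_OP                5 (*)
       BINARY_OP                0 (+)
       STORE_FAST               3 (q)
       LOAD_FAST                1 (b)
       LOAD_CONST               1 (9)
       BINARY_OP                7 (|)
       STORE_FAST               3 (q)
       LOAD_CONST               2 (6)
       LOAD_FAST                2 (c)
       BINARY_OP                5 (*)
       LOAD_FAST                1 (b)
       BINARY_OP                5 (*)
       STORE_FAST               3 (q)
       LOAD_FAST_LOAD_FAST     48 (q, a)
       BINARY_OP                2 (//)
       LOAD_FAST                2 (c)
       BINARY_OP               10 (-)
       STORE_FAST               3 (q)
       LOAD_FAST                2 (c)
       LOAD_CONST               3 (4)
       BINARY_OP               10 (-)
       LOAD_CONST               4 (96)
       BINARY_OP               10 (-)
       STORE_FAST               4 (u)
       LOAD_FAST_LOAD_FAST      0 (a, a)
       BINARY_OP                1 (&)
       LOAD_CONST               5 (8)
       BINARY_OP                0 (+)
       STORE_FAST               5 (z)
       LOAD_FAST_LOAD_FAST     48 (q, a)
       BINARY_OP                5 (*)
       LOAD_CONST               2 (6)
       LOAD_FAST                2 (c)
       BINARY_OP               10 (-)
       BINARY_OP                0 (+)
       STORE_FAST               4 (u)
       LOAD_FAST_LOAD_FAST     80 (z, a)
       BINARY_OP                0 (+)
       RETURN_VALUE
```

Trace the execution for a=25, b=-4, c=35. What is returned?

LOAD_CONST → push 9. Stack: [9]
LOAD_FAST c → push 35. Stack: [9, 35]
BINARY_OP - → 9 - 35 = -26. Stack: [-26]
STORE_FAST q → q=-26. Stack: []
LOAD_FAST_LOAD_FAST c,c → push 35,35. Stack: [35, 35]
BINARY_OP + → 35 + 35 = 70. Stack: [70]
LOAD_FAST_LOAD_FAST a,q → push 25,-26. Stack: [70, 25, -26]
BINARY_OP * → 25 * -26 = -650. Stack: [70, -650]
BINARY_OP + → 70 + -650 = -580. Stack: [-580]
STORE_FAST q → q=-580. Stack: []
LOAD_FAST b → push -4. Stack: [-4]
LOAD_CONST → push 9. Stack: [-4, 9]
BINARY_OP | → -4 | 9 = -3. Stack: [-3]
STORE_FAST q → q=-3. Stack: []
LOAD_CONST → push 6. Stack: [6]
LOAD_FAST c → push 35. Stack: [6, 35]
BINARY_OP * → 6 * 35 = 210. Stack: [210]
LOAD_FAST b → push -4. Stack: [210, -4]
BINARY_OP * → 210 * -4 = -840. Stack: [-840]
STORE_FAST q → q=-840. Stack: []
LOAD_FAST_LOAD_FAST q,a → push -840,25. Stack: [-840, 25]
BINARY_OP // → -840 // 25 = -34. Stack: [-34]
LOAD_FAST c → push 35. Stack: [-34, 35]
BINARY_OP - → -34 - 35 = -69. Stack: [-69]
STORE_FAST q → q=-69. Stack: []
LOAD_FAST c → push 35. Stack: [35]
LOAD_CONST → push 4. Stack: [35, 4]
BINARY_OP - → 35 - 4 = 31. Stack: [31]
LOAD_CONST → push 96. Stack: [31, 96]
BINARY_OP - → 31 - 96 = -65. Stack: [-65]
STORE_FAST u → u=-65. Stack: []
LOAD_FAST_LOAD_FAST a,a → push 25,25. Stack: [25, 25]
BINARY_OP & → 25 & 25 = 25. Stack: [25]
LOAD_CONST → push 8. Stack: [25, 8]
BINARY_OP + → 25 + 8 = 33. Stack: [33]
STORE_FAST z → z=33. Stack: []
LOAD_FAST_LOAD_FAST q,a → push -69,25. Stack: [-69, 25]
BINARY_OP * → -69 * 25 = -1725. Stack: [-1725]
LOAD_CONST → push 6. Stack: [-1725, 6]
LOAD_FAST c → push 35. Stack: [-1725, 6, 35]
BINARY_OP - → 6 - 35 = -29. Stack: [-1725, -29]
BINARY_OP + → -1725 + -29 = -1754. Stack: [-1754]
STORE_FAST u → u=-1754. Stack: []
LOAD_FAST_LOAD_FAST z,a → push 33,25. Stack: [33, 25]
BINARY_OP + → 33 + 25 = 58. Stack: [58]
RETURN_VALUE → return 58.

58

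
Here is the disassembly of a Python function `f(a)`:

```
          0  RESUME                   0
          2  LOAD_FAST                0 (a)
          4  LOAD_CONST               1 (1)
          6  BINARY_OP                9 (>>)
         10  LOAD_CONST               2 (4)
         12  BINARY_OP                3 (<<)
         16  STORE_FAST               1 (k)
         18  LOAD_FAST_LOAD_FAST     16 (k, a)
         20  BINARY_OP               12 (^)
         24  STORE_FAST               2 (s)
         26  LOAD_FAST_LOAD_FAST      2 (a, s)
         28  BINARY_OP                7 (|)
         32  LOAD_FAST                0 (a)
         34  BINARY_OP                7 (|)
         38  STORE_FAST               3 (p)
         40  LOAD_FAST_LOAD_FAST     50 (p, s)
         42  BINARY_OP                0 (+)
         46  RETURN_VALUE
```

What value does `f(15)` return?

254

LOAD_FAST a → push 15. Stack: [15]
LOAD_CONST → push 1. Stack: [15, 1]
BINARY_OP >> → 15 >> 1 = 7. Stack: [7]
LOAD_CONST → push 4. Stack: [7, 4]
BINARY_OP << → 7 << 4 = 112. Stack: [112]
STORE_FAST k → k=112. Stack: []
LOAD_FAST_LOAD_FAST k,a → push 112,15. Stack: [112, 15]
BINARY_OP ^ → 112 ^ 15 = 127. Stack: [127]
STORE_FAST s → s=127. Stack: []
LOAD_FAST_LOAD_FAST a,s → push 15,127. Stack: [15, 127]
BINARY_OP | → 15 | 127 = 127. Stack: [127]
LOAD_FAST a → push 15. Stack: [127, 15]
BINARY_OP | → 127 | 15 = 127. Stack: [127]
STORE_FAST p → p=127. Stack: []
LOAD_FAST_LOAD_FAST p,s → push 127,127. Stack: [127, 127]
BINARY_OP + → 127 + 127 = 254. Stack: [254]
RETURN_VALUE → return 254.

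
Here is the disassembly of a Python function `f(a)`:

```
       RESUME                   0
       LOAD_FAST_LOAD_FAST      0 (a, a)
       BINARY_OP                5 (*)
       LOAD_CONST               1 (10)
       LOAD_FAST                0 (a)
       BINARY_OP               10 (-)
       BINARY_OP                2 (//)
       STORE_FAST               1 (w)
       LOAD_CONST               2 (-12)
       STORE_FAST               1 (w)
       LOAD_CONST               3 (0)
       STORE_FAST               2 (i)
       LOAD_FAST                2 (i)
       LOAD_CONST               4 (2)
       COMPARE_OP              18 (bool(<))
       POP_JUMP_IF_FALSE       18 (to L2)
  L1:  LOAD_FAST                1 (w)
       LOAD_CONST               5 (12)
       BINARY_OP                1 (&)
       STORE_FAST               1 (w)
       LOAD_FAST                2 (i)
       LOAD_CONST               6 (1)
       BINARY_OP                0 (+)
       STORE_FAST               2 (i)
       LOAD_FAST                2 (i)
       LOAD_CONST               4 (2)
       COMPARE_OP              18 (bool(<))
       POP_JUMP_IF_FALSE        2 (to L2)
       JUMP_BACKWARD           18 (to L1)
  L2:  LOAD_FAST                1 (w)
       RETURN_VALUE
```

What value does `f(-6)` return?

LOAD_FAST_LOAD_FAST a,a → push -6,-6. Stack: [-6, -6]
BINARY_OP * → -6 * -6 = 36. Stack: [36]
LOAD_CONST → push 10. Stack: [36, 10]
LOAD_FAST a → push -6. Stack: [36, 10, -6]
BINARY_OP - → 10 - -6 = 16. Stack: [36, 16]
BINARY_OP // → 36 // 16 = 2. Stack: [2]
STORE_FAST w → w=2. Stack: []
LOAD_CONST → push -12. Stack: [-12]
STORE_FAST w → w=-12. Stack: []
LOAD_CONST → push 0. Stack: [0]
STORE_FAST i → i=0. Stack: []
LOAD_FAST i → push 0. Stack: [0]
LOAD_CONST → push 2. Stack: [0, 2]
COMPARE_OP bool(<) → 0 vs 2 = True. Stack: [True]
POP_JUMP_IF_FALSE → pop True; no jump. Stack: []
LOAD_FAST w → push -12. Stack: [-12]
LOAD_CONST → push 12. Stack: [-12, 12]
BINARY_OP & → -12 & 12 = 4. Stack: [4]
STORE_FAST w → w=4. Stack: []
LOAD_FAST i → push 0. Stack: [0]
LOAD_CONST → push 1. Stack: [0, 1]
BINARY_OP + → 0 + 1 = 1. Stack: [1]
STORE_FAST i → i=1. Stack: []
LOAD_FAST i → push 1. Stack: [1]
LOAD_CONST → push 2. Stack: [1, 2]
COMPARE_OP bool(<) → 1 vs 2 = True. Stack: [True]
POP_JUMP_IF_FALSE → pop True; no jump. Stack: []
LOAD_FAST w → push 4. Stack: [4]
LOAD_CONST → push 12. Stack: [4, 12]
BINARY_OP & → 4 & 12 = 4. Stack: [4]
STORE_FAST w → w=4. Stack: []
LOAD_FAST i → push 1. Stack: [1]
LOAD_CONST → push 1. Stack: [1, 1]
BINARY_OP + → 1 + 1 = 2. Stack: [2]
STORE_FAST i → i=2. Stack: []
LOAD_FAST i → push 2. Stack: [2]
LOAD_CONST → push 2. Stack: [2, 2]
COMPARE_OP bool(<) → 2 vs 2 = False. Stack: [False]
POP_JUMP_IF_FALSE → pop False; jump. Stack: []
LOAD_FAST w → push 4. Stack: [4]
RETURN_VALUE → return 4.

4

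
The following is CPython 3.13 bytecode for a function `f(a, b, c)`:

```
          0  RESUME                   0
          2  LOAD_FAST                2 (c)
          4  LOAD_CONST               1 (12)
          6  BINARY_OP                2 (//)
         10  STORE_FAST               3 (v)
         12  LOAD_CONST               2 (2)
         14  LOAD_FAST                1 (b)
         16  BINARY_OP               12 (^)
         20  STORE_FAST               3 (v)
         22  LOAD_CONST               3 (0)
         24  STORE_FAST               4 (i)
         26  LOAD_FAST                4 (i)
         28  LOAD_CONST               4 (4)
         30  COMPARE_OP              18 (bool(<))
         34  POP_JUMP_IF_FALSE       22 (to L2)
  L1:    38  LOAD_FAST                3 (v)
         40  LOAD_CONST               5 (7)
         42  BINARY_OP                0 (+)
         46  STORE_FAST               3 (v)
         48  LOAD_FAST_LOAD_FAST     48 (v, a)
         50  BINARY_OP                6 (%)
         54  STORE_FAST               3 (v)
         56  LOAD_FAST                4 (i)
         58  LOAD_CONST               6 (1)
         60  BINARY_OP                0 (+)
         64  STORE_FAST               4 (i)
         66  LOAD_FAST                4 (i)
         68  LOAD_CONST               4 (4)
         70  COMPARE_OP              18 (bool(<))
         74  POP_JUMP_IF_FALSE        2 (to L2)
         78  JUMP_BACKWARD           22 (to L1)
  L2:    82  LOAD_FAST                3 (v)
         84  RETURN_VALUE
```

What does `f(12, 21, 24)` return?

3

LOAD_FAST c → push 24
LOAD_CONST → push 12
BINARY_OP // → 24 // 12 = 2
STORE_FAST v → v=2
LOAD_CONST → push 2
LOAD_FAST b → push 21
BINARY_OP ^ → 2 ^ 21 = 23
STORE_FAST v → v=23
LOAD_CONST → push 0
STORE_FAST i → i=0
LOAD_FAST i → push 0
LOAD_CONST → push 4
COMPARE_OP bool(<) → 0 vs 4 = True
POP_JUMP_IF_FALSE → pop True; no jump
LOAD_FAST v → push 23
LOAD_CONST → push 7
BINARY_OP + → 23 + 7 = 30
STORE_FAST v → v=30
LOAD_FAST_LOAD_FAST v,a → push 30,12
BINARY_OP % → 30 % 12 = 6
STORE_FAST v → v=6
LOAD_FAST i → push 0
LOAD_CONST → push 1
BINARY_OP + → 0 + 1 = 1
STORE_FAST i → i=1
LOAD_FAST i → push 1
LOAD_CONST → push 4
COMPARE_OP bool(<) → 1 vs 4 = True
POP_JUMP_IF_FALSE → pop True; no jump
LOAD_FAST v → push 6
LOAD_CONST → push 7
BINARY_OP + → 6 + 7 = 13
STORE_FAST v → v=13
LOAD_FAST_LOAD_FAST v,a → push 13,12
BINARY_OP % → 13 % 12 = 1
STORE_FAST v → v=1
LOAD_FAST i → push 1
LOAD_CONST → push 1
BINARY_OP + → 1 + 1 = 2
STORE_FAST i → i=2
LOAD_FAST i → push 2
LOAD_CONST → push 4
COMPARE_OP bool(<) → 2 vs 4 = True
POP_JUMP_IF_FALSE → pop True; no jump
LOAD_FAST v → push 1
LOAD_CONST → push 7
BINARY_OP + → 1 + 7 = 8
STORE_FAST v → v=8
LOAD_FAST_LOAD_FAST v,a → push 8,12
BINARY_OP % → 8 % 12 = 8
STORE_FAST v → v=8
LOAD_FAST i → push 2
LOAD_CONST → push 1
BINARY_OP + → 2 + 1 = 3
STORE_FAST i → i=3
LOAD_FAST i → push 3
LOAD_CONST → push 4
COMPARE_OP bool(<) → 3 vs 4 = True
POP_JUMP_IF_FALSE → pop True; no jump
LOAD_FAST v → push 8
LOAD_CONST → push 7
BINARY_OP + → 8 + 7 = 15
STORE_FAST v → v=15
LOAD_FAST_LOAD_FAST v,a → push 15,12
BINARY_OP % → 15 % 12 = 3
STORE_FAST v → v=3
LOAD_FAST i → push 3
LOAD_CONST → push 1
BINARY_OP + → 3 + 1 = 4
STORE_FAST i → i=4
LOAD_FAST i → push 4
LOAD_CONST → push 4
COMPARE_OP bool(<) → 4 vs 4 = False
POP_JUMP_IF_FALSE → pop False; jump
LOAD_FAST v → push 3
RETURN_VALUE → return 3.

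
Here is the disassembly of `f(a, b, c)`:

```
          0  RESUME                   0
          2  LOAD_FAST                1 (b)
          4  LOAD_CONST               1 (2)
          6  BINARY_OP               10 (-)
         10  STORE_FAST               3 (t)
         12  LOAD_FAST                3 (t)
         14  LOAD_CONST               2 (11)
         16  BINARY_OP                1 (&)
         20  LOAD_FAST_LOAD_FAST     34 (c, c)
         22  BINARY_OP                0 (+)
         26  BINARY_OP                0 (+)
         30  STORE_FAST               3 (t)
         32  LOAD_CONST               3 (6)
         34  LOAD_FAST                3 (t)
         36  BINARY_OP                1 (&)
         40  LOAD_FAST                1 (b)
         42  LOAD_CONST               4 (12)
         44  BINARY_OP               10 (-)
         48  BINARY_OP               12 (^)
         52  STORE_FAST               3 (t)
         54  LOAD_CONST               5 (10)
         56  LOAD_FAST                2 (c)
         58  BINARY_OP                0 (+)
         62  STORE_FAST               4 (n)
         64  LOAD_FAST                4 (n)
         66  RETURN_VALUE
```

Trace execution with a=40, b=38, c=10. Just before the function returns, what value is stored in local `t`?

LOAD_FAST b → push 38. Stack: [38]
LOAD_CONST → push 2. Stack: [38, 2]
BINARY_OP - → 38 - 2 = 36. Stack: [36]
STORE_FAST t → t=36. Stack: []
LOAD_FAST t → push 36. Stack: [36]
LOAD_CONST → push 11. Stack: [36, 11]
BINARY_OP & → 36 & 11 = 0. Stack: [0]
LOAD_FAST_LOAD_FAST c,c → push 10,10. Stack: [0, 10, 10]
BINARY_OP + → 10 + 10 = 20. Stack: [0, 20]
BINARY_OP + → 0 + 20 = 20. Stack: [20]
STORE_FAST t → t=20. Stack: []
LOAD_CONST → push 6. Stack: [6]
LOAD_FAST t → push 20. Stack: [6, 20]
BINARY_OP & → 6 & 20 = 4. Stack: [4]
LOAD_FAST b → push 38. Stack: [4, 38]
LOAD_CONST → push 12. Stack: [4, 38, 12]
BINARY_OP - → 38 - 12 = 26. Stack: [4, 26]
BINARY_OP ^ → 4 ^ 26 = 30. Stack: [30]
STORE_FAST t → t=30. Stack: []
LOAD_CONST → push 10. Stack: [10]
LOAD_FAST c → push 10. Stack: [10, 10]
BINARY_OP + → 10 + 10 = 20. Stack: [20]
STORE_FAST n → n=20. Stack: []
LOAD_FAST n → push 20. Stack: [20]
RETURN_VALUE → return 20.

30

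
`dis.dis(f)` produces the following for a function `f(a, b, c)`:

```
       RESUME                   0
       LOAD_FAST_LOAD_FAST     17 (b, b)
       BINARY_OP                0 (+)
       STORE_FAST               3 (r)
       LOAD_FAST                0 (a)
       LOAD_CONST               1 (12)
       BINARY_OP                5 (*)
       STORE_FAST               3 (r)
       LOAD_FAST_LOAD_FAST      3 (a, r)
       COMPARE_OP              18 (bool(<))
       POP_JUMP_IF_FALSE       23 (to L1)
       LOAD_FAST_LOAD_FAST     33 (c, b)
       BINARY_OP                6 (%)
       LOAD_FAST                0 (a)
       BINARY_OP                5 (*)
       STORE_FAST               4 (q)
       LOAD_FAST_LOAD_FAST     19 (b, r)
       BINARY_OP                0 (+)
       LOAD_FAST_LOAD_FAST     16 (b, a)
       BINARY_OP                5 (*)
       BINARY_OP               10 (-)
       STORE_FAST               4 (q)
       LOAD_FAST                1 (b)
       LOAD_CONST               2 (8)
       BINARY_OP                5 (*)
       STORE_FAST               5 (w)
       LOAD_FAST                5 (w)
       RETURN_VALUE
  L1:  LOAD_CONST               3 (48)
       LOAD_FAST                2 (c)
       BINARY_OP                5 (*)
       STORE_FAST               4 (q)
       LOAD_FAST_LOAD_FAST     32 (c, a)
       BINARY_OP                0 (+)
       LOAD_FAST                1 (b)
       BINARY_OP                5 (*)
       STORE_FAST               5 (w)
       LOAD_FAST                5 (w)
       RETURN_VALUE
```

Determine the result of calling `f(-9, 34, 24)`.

LOAD_FAST_LOAD_FAST b,b → push 34,34. Stack: [34, 34]
BINARY_OP + → 34 + 34 = 68. Stack: [68]
STORE_FAST r → r=68. Stack: []
LOAD_FAST a → push -9. Stack: [-9]
LOAD_CONST → push 12. Stack: [-9, 12]
BINARY_OP * → -9 * 12 = -108. Stack: [-108]
STORE_FAST r → r=-108. Stack: []
LOAD_FAST_LOAD_FAST a,r → push -9,-108. Stack: [-9, -108]
COMPARE_OP bool(<) → -9 vs -108 = False. Stack: [False]
POP_JUMP_IF_FALSE → pop False; jump. Stack: []
LOAD_CONST → push 48. Stack: [48]
LOAD_FAST c → push 24. Stack: [48, 24]
BINARY_OP * → 48 * 24 = 1152. Stack: [1152]
STORE_FAST q → q=1152. Stack: []
LOAD_FAST_LOAD_FAST c,a → push 24,-9. Stack: [24, -9]
BINARY_OP + → 24 + -9 = 15. Stack: [15]
LOAD_FAST b → push 34. Stack: [15, 34]
BINARY_OP * → 15 * 34 = 510. Stack: [510]
STORE_FAST w → w=510. Stack: []
LOAD_FAST w → push 510. Stack: [510]
RETURN_VALUE → return 510.

510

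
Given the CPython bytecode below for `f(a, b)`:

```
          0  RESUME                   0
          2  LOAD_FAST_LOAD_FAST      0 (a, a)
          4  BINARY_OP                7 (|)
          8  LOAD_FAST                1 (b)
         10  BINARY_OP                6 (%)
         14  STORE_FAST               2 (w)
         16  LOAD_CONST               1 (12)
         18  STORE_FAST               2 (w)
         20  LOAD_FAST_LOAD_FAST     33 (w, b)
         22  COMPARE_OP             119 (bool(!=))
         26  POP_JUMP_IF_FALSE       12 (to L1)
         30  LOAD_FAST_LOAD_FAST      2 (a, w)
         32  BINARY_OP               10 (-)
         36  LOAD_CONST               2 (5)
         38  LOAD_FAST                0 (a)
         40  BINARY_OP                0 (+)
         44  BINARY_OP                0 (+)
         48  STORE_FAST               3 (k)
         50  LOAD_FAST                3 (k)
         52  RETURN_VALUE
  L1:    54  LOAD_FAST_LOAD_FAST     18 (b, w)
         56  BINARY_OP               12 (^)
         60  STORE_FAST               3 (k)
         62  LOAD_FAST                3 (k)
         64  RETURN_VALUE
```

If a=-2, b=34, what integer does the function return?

LOAD_FAST_LOAD_FAST a,a → push -2,-2. Stack: [-2, -2]
BINARY_OP | → -2 | -2 = -2. Stack: [-2]
LOAD_FAST b → push 34. Stack: [-2, 34]
BINARY_OP % → -2 % 34 = 32. Stack: [32]
STORE_FAST w → w=32. Stack: []
LOAD_CONST → push 12. Stack: [12]
STORE_FAST w → w=12. Stack: []
LOAD_FAST_LOAD_FAST w,b → push 12,34. Stack: [12, 34]
COMPARE_OP bool(!=) → 12 vs 34 = True. Stack: [True]
POP_JUMP_IF_FALSE → pop True; no jump. Stack: []
LOAD_FAST_LOAD_FAST a,w → push -2,12. Stack: [-2, 12]
BINARY_OP - → -2 - 12 = -14. Stack: [-14]
LOAD_CONST → push 5. Stack: [-14, 5]
LOAD_FAST a → push -2. Stack: [-14, 5, -2]
BINARY_OP + → 5 + -2 = 3. Stack: [-14, 3]
BINARY_OP + → -14 + 3 = -11. Stack: [-11]
STORE_FAST k → k=-11. Stack: []
LOAD_FAST k → push -11. Stack: [-11]
RETURN_VALUE → return -11.

-11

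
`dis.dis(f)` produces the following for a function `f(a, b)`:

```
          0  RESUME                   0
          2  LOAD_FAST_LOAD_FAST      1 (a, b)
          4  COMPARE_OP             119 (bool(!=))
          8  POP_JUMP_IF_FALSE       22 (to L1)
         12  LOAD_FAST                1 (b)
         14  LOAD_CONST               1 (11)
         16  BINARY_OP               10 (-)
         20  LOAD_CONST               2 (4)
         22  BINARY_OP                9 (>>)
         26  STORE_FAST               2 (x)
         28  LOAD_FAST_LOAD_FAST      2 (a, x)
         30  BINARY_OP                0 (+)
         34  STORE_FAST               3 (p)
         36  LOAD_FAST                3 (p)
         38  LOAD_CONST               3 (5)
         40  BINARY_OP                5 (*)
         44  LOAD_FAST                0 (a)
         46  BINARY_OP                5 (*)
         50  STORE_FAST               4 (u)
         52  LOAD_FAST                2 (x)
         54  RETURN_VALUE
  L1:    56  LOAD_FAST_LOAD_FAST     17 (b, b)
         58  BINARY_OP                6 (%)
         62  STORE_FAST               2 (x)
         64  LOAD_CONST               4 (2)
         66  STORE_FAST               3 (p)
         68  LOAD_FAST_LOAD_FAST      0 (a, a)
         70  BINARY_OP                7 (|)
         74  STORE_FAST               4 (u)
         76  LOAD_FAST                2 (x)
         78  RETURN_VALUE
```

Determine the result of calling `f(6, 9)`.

LOAD_FAST_LOAD_FAST a,b → push 6,9. Stack: [6, 9]
COMPARE_OP bool(!=) → 6 vs 9 = True. Stack: [True]
POP_JUMP_IF_FALSE → pop True; no jump. Stack: []
LOAD_FAST b → push 9. Stack: [9]
LOAD_CONST → push 11. Stack: [9, 11]
BINARY_OP - → 9 - 11 = -2. Stack: [-2]
LOAD_CONST → push 4. Stack: [-2, 4]
BINARY_OP >> → -2 >> 4 = -1. Stack: [-1]
STORE_FAST x → x=-1. Stack: []
LOAD_FAST_LOAD_FAST a,x → push 6,-1. Stack: [6, -1]
BINARY_OP + → 6 + -1 = 5. Stack: [5]
STORE_FAST p → p=5. Stack: []
LOAD_FAST p → push 5. Stack: [5]
LOAD_CONST → push 5. Stack: [5, 5]
BINARY_OP * → 5 * 5 = 25. Stack: [25]
LOAD_FAST a → push 6. Stack: [25, 6]
BINARY_OP * → 25 * 6 = 150. Stack: [150]
STORE_FAST u → u=150. Stack: []
LOAD_FAST x → push -1. Stack: [-1]
RETURN_VALUE → return -1.

-1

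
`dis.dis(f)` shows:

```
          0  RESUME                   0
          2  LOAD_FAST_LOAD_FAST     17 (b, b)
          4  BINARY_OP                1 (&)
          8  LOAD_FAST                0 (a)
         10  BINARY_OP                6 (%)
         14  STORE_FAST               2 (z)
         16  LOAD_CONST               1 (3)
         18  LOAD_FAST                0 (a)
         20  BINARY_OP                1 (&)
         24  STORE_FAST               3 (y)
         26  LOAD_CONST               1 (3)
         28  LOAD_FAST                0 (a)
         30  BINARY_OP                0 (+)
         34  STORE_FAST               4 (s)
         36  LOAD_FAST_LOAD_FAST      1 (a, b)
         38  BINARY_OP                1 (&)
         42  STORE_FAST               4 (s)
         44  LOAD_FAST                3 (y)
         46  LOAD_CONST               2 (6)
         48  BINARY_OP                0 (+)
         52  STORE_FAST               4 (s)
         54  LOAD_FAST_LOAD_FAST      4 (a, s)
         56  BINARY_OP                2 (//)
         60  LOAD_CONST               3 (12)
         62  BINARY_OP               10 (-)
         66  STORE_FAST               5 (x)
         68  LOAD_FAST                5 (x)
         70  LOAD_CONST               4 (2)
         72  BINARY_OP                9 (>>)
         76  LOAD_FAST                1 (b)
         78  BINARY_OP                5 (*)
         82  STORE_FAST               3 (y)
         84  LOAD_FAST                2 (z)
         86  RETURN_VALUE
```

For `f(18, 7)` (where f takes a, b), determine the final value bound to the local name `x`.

LOAD_FAST_LOAD_FAST b,b → push 7,7. Stack: [7, 7]
BINARY_OP & → 7 & 7 = 7. Stack: [7]
LOAD_FAST a → push 18. Stack: [7, 18]
BINARY_OP % → 7 % 18 = 7. Stack: [7]
STORE_FAST z → z=7. Stack: []
LOAD_CONST → push 3. Stack: [3]
LOAD_FAST a → push 18. Stack: [3, 18]
BINARY_OP & → 3 & 18 = 2. Stack: [2]
STORE_FAST y → y=2. Stack: []
LOAD_CONST → push 3. Stack: [3]
LOAD_FAST a → push 18. Stack: [3, 18]
BINARY_OP + → 3 + 18 = 21. Stack: [21]
STORE_FAST s → s=21. Stack: []
LOAD_FAST_LOAD_FAST a,b → push 18,7. Stack: [18, 7]
BINARY_OP & → 18 & 7 = 2. Stack: [2]
STORE_FAST s → s=2. Stack: []
LOAD_FAST y → push 2. Stack: [2]
LOAD_CONST → push 6. Stack: [2, 6]
BINARY_OP + → 2 + 6 = 8. Stack: [8]
STORE_FAST s → s=8. Stack: []
LOAD_FAST_LOAD_FAST a,s → push 18,8. Stack: [18, 8]
BINARY_OP // → 18 // 8 = 2. Stack: [2]
LOAD_CONST → push 12. Stack: [2, 12]
BINARY_OP - → 2 - 12 = -10. Stack: [-10]
STORE_FAST x → x=-10. Stack: []
LOAD_FAST x → push -10. Stack: [-10]
LOAD_CONST → push 2. Stack: [-10, 2]
BINARY_OP >> → -10 >> 2 = -3. Stack: [-3]
LOAD_FAST b → push 7. Stack: [-3, 7]
BINARY_OP * → -3 * 7 = -21. Stack: [-21]
STORE_FAST y → y=-21. Stack: []
LOAD_FAST z → push 7. Stack: [7]
RETURN_VALUE → return 7.

-10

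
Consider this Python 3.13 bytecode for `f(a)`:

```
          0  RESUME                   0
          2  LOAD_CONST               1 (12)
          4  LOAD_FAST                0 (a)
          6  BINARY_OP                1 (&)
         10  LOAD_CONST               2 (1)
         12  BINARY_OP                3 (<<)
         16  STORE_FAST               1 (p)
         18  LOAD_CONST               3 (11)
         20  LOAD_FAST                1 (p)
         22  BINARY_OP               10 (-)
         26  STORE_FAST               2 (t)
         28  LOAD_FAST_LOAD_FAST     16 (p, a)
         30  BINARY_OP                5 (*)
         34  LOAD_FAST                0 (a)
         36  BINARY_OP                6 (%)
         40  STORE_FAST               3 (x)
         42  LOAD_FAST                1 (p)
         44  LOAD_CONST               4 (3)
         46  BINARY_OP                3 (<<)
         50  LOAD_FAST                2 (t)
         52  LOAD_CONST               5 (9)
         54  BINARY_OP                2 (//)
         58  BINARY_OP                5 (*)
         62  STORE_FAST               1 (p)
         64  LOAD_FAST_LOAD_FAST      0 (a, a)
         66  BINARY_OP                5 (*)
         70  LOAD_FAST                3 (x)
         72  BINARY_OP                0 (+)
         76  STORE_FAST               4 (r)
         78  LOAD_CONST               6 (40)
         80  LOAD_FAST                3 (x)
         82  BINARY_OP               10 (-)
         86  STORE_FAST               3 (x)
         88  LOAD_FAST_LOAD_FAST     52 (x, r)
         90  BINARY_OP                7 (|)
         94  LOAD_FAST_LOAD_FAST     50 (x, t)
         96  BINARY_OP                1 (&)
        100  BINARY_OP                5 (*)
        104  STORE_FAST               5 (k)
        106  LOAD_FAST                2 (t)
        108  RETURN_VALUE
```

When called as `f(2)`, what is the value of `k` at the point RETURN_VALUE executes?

LOAD_CONST → push 12. Stack: [12]
LOAD_FAST a → push 2. Stack: [12, 2]
BINARY_OP & → 12 & 2 = 0. Stack: [0]
LOAD_CONST → push 1. Stack: [0, 1]
BINARY_OP << → 0 << 1 = 0. Stack: [0]
STORE_FAST p → p=0. Stack: []
LOAD_CONST → push 11. Stack: [11]
LOAD_FAST p → push 0. Stack: [11, 0]
BINARY_OP - → 11 - 0 = 11. Stack: [11]
STORE_FAST t → t=11. Stack: []
LOAD_FAST_LOAD_FAST p,a → push 0,2. Stack: [0, 2]
BINARY_OP * → 0 * 2 = 0. Stack: [0]
LOAD_FAST a → push 2. Stack: [0, 2]
BINARY_OP % → 0 % 2 = 0. Stack: [0]
STORE_FAST x → x=0. Stack: []
LOAD_FAST p → push 0. Stack: [0]
LOAD_CONST → push 3. Stack: [0, 3]
BINARY_OP << → 0 << 3 = 0. Stack: [0]
LOAD_FAST t → push 11. Stack: [0, 11]
LOAD_CONST → push 9. Stack: [0, 11, 9]
BINARY_OP // → 11 // 9 = 1. Stack: [0, 1]
BINARY_OP * → 0 * 1 = 0. Stack: [0]
STORE_FAST p → p=0. Stack: []
LOAD_FAST_LOAD_FAST a,a → push 2,2. Stack: [2, 2]
BINARY_OP * → 2 * 2 = 4. Stack: [4]
LOAD_FAST x → push 0. Stack: [4, 0]
BINARY_OP + → 4 + 0 = 4. Stack: [4]
STORE_FAST r → r=4. Stack: []
LOAD_CONST → push 40. Stack: [40]
LOAD_FAST x → push 0. Stack: [40, 0]
BINARY_OP - → 40 - 0 = 40. Stack: [40]
STORE_FAST x → x=40. Stack: []
LOAD_FAST_LOAD_FAST x,r → push 40,4. Stack: [40, 4]
BINARY_OP | → 40 | 4 = 44. Stack: [44]
LOAD_FAST_LOAD_FAST x,t → push 40,11. Stack: [44, 40, 11]
BINARY_OP & → 40 & 11 = 8. Stack: [44, 8]
BINARY_OP * → 44 * 8 = 352. Stack: [352]
STORE_FAST k → k=352. Stack: []
LOAD_FAST t → push 11. Stack: [11]
RETURN_VALUE → return 11.

352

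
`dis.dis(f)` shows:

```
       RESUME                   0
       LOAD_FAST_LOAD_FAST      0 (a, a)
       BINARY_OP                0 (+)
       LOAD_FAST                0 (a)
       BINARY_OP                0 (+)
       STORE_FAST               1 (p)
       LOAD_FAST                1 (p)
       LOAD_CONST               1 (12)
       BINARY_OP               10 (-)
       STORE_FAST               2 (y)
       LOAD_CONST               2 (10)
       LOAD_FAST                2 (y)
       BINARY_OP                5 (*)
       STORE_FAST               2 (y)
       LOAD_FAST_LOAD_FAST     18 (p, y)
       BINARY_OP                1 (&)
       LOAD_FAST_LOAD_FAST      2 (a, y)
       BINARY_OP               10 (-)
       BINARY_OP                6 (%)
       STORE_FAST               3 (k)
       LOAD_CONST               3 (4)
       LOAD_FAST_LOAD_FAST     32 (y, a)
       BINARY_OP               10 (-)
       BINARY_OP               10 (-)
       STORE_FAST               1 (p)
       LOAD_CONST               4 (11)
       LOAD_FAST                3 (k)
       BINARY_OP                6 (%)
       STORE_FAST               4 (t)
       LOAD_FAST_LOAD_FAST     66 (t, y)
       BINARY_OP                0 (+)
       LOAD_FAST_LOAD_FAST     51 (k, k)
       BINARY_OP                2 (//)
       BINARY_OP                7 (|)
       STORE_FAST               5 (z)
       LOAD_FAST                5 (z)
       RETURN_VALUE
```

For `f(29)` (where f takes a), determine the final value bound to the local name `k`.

-651

LOAD_FAST_LOAD_FAST a,a → push 29,29. Stack: [29, 29]
BINARY_OP + → 29 + 29 = 58. Stack: [58]
LOAD_FAST a → push 29. Stack: [58, 29]
BINARY_OP + → 58 + 29 = 87. Stack: [87]
STORE_FAST p → p=87. Stack: []
LOAD_FAST p → push 87. Stack: [87]
LOAD_CONST → push 12. Stack: [87, 12]
BINARY_OP - → 87 - 12 = 75. Stack: [75]
STORE_FAST y → y=75. Stack: []
LOAD_CONST → push 10. Stack: [10]
LOAD_FAST y → push 75. Stack: [10, 75]
BINARY_OP * → 10 * 75 = 750. Stack: [750]
STORE_FAST y → y=750. Stack: []
LOAD_FAST_LOAD_FAST p,y → push 87,750. Stack: [87, 750]
BINARY_OP & → 87 & 750 = 70. Stack: [70]
LOAD_FAST_LOAD_FAST a,y → push 29,750. Stack: [70, 29, 750]
BINARY_OP - → 29 - 750 = -721. Stack: [70, -721]
BINARY_OP % → 70 % -721 = -651. Stack: [-651]
STORE_FAST k → k=-651. Stack: []
LOAD_CONST → push 4. Stack: [4]
LOAD_FAST_LOAD_FAST y,a → push 750,29. Stack: [4, 750, 29]
BINARY_OP - → 750 - 29 = 721. Stack: [4, 721]
BINARY_OP - → 4 - 721 = -717. Stack: [-717]
STORE_FAST p → p=-717. Stack: []
LOAD_CONST → push 11. Stack: [11]
LOAD_FAST k → push -651. Stack: [11, -651]
BINARY_OP % → 11 % -651 = -640. Stack: [-640]
STORE_FAST t → t=-640. Stack: []
LOAD_FAST_LOAD_FAST t,y → push -640,750. Stack: [-640, 750]
BINARY_OP + → -640 + 750 = 110. Stack: [110]
LOAD_FAST_LOAD_FAST k,k → push -651,-651. Stack: [110, -651, -651]
BINARY_OP // → -651 // -651 = 1. Stack: [110, 1]
BINARY_OP | → 110 | 1 = 111. Stack: [111]
STORE_FAST z → z=111. Stack: []
LOAD_FAST z → push 111. Stack: [111]
RETURN_VALUE → return 111.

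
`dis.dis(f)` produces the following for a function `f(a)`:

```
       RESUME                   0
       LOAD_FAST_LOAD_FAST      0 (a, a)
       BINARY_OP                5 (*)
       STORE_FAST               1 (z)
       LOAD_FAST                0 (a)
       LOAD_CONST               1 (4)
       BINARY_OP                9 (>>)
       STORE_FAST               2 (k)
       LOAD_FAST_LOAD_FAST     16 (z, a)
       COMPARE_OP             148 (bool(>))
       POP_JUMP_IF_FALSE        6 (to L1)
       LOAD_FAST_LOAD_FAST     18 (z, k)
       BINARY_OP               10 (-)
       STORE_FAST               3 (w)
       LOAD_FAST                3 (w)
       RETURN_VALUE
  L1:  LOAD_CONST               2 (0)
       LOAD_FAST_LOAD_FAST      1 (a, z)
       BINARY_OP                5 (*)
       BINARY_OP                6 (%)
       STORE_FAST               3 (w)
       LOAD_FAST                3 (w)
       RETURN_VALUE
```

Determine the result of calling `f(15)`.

225

LOAD_FAST_LOAD_FAST a,a → push 15,15. Stack: [15, 15]
BINARY_OP * → 15 * 15 = 225. Stack: [225]
STORE_FAST z → z=225. Stack: []
LOAD_FAST a → push 15. Stack: [15]
LOAD_CONST → push 4. Stack: [15, 4]
BINARY_OP >> → 15 >> 4 = 0. Stack: [0]
STORE_FAST k → k=0. Stack: []
LOAD_FAST_LOAD_FAST z,a → push 225,15. Stack: [225, 15]
COMPARE_OP bool(>) → 225 vs 15 = True. Stack: [True]
POP_JUMP_IF_FALSE → pop True; no jump. Stack: []
LOAD_FAST_LOAD_FAST z,k → push 225,0. Stack: [225, 0]
BINARY_OP - → 225 - 0 = 225. Stack: [225]
STORE_FAST w → w=225. Stack: []
LOAD_FAST w → push 225. Stack: [225]
RETURN_VALUE → return 225.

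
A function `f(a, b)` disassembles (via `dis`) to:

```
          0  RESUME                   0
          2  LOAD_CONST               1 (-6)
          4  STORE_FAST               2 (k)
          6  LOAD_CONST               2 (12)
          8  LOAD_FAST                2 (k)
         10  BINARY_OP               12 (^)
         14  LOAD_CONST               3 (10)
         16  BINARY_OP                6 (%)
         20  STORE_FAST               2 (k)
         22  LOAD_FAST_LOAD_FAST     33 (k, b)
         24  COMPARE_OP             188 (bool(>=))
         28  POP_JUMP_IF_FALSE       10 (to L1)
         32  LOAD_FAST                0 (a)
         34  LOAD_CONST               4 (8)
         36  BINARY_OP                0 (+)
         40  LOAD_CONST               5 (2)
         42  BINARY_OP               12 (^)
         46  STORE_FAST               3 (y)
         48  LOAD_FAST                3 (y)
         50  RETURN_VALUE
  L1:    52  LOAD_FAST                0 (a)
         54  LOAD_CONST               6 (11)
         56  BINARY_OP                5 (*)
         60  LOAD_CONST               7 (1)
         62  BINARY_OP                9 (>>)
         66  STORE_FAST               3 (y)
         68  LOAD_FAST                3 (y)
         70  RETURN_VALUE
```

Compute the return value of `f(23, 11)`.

126

LOAD_CONST → push -6. Stack: [-6]
STORE_FAST k → k=-6. Stack: []
LOAD_CONST → push 12. Stack: [12]
LOAD_FAST k → push -6. Stack: [12, -6]
BINARY_OP ^ → 12 ^ -6 = -10. Stack: [-10]
LOAD_CONST → push 10. Stack: [-10, 10]
BINARY_OP % → -10 % 10 = 0. Stack: [0]
STORE_FAST k → k=0. Stack: []
LOAD_FAST_LOAD_FAST k,b → push 0,11. Stack: [0, 11]
COMPARE_OP bool(>=) → 0 vs 11 = False. Stack: [False]
POP_JUMP_IF_FALSE → pop False; jump. Stack: []
LOAD_FAST a → push 23. Stack: [23]
LOAD_CONST → push 11. Stack: [23, 11]
BINARY_OP * → 23 * 11 = 253. Stack: [253]
LOAD_CONST → push 1. Stack: [253, 1]
BINARY_OP >> → 253 >> 1 = 126. Stack: [126]
STORE_FAST y → y=126. Stack: []
LOAD_FAST y → push 126. Stack: [126]
RETURN_VALUE → return 126.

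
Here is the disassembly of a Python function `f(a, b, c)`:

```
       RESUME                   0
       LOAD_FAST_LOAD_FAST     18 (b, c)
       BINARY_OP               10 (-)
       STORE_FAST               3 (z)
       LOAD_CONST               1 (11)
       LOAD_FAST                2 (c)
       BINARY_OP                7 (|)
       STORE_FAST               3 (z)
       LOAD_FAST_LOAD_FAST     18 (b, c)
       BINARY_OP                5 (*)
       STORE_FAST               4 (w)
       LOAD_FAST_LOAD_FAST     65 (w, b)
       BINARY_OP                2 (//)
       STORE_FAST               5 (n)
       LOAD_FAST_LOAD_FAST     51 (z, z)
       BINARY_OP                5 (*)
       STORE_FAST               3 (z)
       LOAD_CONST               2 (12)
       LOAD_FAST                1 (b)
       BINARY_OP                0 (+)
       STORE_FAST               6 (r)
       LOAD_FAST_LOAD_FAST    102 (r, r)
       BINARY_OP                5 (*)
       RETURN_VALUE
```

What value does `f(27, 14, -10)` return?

LOAD_FAST_LOAD_FAST b,c → push 14,-10. Stack: [14, -10]
BINARY_OP - → 14 - -10 = 24. Stack: [24]
STORE_FAST z → z=24. Stack: []
LOAD_CONST → push 11. Stack: [11]
LOAD_FAST c → push -10. Stack: [11, -10]
BINARY_OP | → 11 | -10 = -1. Stack: [-1]
STORE_FAST z → z=-1. Stack: []
LOAD_FAST_LOAD_FAST b,c → push 14,-10. Stack: [14, -10]
BINARY_OP * → 14 * -10 = -140. Stack: [-140]
STORE_FAST w → w=-140. Stack: []
LOAD_FAST_LOAD_FAST w,b → push -140,14. Stack: [-140, 14]
BINARY_OP // → -140 // 14 = -10. Stack: [-10]
STORE_FAST n → n=-10. Stack: []
LOAD_FAST_LOAD_FAST z,z → push -1,-1. Stack: [-1, -1]
BINARY_OP * → -1 * -1 = 1. Stack: [1]
STORE_FAST z → z=1. Stack: []
LOAD_CONST → push 12. Stack: [12]
LOAD_FAST b → push 14. Stack: [12, 14]
BINARY_OP + → 12 + 14 = 26. Stack: [26]
STORE_FAST r → r=26. Stack: []
LOAD_FAST_LOAD_FAST r,r → push 26,26. Stack: [26, 26]
BINARY_OP * → 26 * 26 = 676. Stack: [676]
RETURN_VALUE → return 676.

676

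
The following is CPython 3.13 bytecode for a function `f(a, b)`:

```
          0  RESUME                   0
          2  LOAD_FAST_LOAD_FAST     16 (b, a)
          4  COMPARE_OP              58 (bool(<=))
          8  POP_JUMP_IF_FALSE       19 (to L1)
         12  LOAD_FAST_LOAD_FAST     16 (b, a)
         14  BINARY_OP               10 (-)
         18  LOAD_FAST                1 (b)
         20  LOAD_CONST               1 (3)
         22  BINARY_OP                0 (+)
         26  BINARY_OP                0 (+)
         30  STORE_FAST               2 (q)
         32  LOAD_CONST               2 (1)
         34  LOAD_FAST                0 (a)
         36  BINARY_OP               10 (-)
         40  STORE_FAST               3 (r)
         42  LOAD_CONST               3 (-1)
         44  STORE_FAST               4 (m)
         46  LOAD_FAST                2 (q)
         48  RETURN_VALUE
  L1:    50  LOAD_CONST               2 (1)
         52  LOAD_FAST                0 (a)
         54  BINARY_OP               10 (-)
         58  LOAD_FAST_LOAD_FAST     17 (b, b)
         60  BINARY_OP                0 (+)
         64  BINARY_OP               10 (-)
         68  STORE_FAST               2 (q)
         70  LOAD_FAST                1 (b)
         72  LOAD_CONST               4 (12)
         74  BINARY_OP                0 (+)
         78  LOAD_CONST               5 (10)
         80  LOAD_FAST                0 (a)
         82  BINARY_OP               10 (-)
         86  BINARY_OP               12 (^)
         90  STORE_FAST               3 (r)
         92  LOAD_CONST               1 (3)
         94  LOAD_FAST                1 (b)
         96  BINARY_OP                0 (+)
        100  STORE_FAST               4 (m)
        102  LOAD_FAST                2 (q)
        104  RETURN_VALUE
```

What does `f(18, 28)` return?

-73

LOAD_FAST_LOAD_FAST b,a → push 28,18. Stack: [28, 18]
COMPARE_OP bool(<=) → 28 vs 18 = False. Stack: [False]
POP_JUMP_IF_FALSE → pop False; jump. Stack: []
LOAD_CONST → push 1. Stack: [1]
LOAD_FAST a → push 18. Stack: [1, 18]
BINARY_OP - → 1 - 18 = -17. Stack: [-17]
LOAD_FAST_LOAD_FAST b,b → push 28,28. Stack: [-17, 28, 28]
BINARY_OP + → 28 + 28 = 56. Stack: [-17, 56]
BINARY_OP - → -17 - 56 = -73. Stack: [-73]
STORE_FAST q → q=-73. Stack: []
LOAD_FAST b → push 28. Stack: [28]
LOAD_CONST → push 12. Stack: [28, 12]
BINARY_OP + → 28 + 12 = 40. Stack: [40]
LOAD_CONST → push 10. Stack: [40, 10]
LOAD_FAST a → push 18. Stack: [40, 10, 18]
BINARY_OP - → 10 - 18 = -8. Stack: [40, -8]
BINARY_OP ^ → 40 ^ -8 = -48. Stack: [-48]
STORE_FAST r → r=-48. Stack: []
LOAD_CONST → push 3. Stack: [3]
LOAD_FAST b → push 28. Stack: [3, 28]
BINARY_OP + → 3 + 28 = 31. Stack: [31]
STORE_FAST m → m=31. Stack: []
LOAD_FAST q → push -73. Stack: [-73]
RETURN_VALUE → return -73.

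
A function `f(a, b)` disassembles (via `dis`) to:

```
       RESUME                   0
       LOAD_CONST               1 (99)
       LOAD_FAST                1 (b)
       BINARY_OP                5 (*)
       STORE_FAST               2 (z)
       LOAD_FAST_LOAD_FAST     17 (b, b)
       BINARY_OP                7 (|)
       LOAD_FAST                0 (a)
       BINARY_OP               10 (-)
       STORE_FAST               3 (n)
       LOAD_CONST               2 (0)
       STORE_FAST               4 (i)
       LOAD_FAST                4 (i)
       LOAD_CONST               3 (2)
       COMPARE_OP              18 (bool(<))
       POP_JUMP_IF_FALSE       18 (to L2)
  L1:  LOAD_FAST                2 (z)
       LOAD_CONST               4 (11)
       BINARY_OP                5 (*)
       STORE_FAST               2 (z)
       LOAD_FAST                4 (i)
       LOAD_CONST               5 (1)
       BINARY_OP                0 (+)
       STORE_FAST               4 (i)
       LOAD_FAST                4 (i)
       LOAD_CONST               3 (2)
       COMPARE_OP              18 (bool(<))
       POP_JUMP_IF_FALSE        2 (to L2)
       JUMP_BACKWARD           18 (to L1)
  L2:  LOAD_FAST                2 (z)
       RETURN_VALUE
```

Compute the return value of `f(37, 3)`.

LOAD_CONST → push 99. Stack: [99]
LOAD_FAST b → push 3. Stack: [99, 3]
BINARY_OP * → 99 * 3 = 297. Stack: [297]
STORE_FAST z → z=297. Stack: []
LOAD_FAST_LOAD_FAST b,b → push 3,3. Stack: [3, 3]
BINARY_OP | → 3 | 3 = 3. Stack: [3]
LOAD_FAST a → push 37. Stack: [3, 37]
BINARY_OP - → 3 - 37 = -34. Stack: [-34]
STORE_FAST n → n=-34. Stack: []
LOAD_CONST → push 0. Stack: [0]
STORE_FAST i → i=0. Stack: []
LOAD_FAST i → push 0. Stack: [0]
LOAD_CONST → push 2. Stack: [0, 2]
COMPARE_OP bool(<) → 0 vs 2 = True. Stack: [True]
POP_JUMP_IF_FALSE → pop True; no jump. Stack: []
LOAD_FAST z → push 297. Stack: [297]
LOAD_CONST → push 11. Stack: [297, 11]
BINARY_OP * → 297 * 11 = 3267. Stack: [3267]
STORE_FAST z → z=3267. Stack: []
LOAD_FAST i → push 0. Stack: [0]
LOAD_CONST → push 1. Stack: [0, 1]
BINARY_OP + → 0 + 1 = 1. Stack: [1]
STORE_FAST i → i=1. Stack: []
LOAD_FAST i → push 1. Stack: [1]
LOAD_CONST → push 2. Stack: [1, 2]
COMPARE_OP bool(<) → 1 vs 2 = True. Stack: [True]
POP_JUMP_IF_FALSE → pop True; no jump. Stack: []
LOAD_FAST z → push 3267. Stack: [3267]
LOAD_CONST → push 11. Stack: [3267, 11]
BINARY_OP * → 3267 * 11 = 35937. Stack: [35937]
STORE_FAST z → z=35937. Stack: []
LOAD_FAST i → push 1. Stack: [1]
LOAD_CONST → push 1. Stack: [1, 1]
BINARY_OP + → 1 + 1 = 2. Stack: [2]
STORE_FAST i → i=2. Stack: []
LOAD_FAST i → push 2. Stack: [2]
LOAD_CONST → push 2. Stack: [2, 2]
COMPARE_OP bool(<) → 2 vs 2 = False. Stack: [False]
POP_JUMP_IF_FALSE → pop False; jump. Stack: []
LOAD_FAST z → push 35937. Stack: [35937]
RETURN_VALUE → return 35937.

35937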